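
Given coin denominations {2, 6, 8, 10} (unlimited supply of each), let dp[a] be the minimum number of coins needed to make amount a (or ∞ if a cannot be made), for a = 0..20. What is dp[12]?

 a  0  1  2  3  4  5  6  7  8  9 10 11 12 13 14 15 16 17 18 19 20
dp  0  -  1  -  2  -  1  -  1  -  1  -  2  -  2  -  2  -  2  -  2
(- denotes ∞ / unreachable)

2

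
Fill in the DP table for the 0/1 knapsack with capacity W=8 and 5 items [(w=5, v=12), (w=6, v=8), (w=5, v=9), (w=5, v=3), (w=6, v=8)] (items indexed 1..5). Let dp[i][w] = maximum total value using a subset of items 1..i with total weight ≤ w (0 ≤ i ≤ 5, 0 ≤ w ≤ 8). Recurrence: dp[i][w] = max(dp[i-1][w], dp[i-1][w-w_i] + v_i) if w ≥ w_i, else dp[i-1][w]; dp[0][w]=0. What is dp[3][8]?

12

i\w   0   1   2   3   4   5   6   7   8
  0   0   0   0   0   0   0   0   0   0
  1   0   0   0   0   0  12  12  12  12
  2   0   0   0   0   0  12  12  12  12
  3   0   0   0   0   0  12  12  12  12
  4   0   0   0   0   0  12  12  12  12
  5   0   0   0   0   0  12  12  12  12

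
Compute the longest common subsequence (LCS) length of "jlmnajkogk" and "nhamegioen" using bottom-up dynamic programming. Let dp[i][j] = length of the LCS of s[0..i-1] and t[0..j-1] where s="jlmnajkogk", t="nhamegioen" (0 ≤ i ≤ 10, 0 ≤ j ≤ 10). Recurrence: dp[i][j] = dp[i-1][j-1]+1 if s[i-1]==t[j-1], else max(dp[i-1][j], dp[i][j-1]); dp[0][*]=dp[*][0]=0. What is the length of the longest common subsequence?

3

   ''  n  h  a  m  e  g  i  o  e  n
''  0  0  0  0  0  0  0  0  0  0  0
 j  0  0  0  0  0  0  0  0  0  0  0
 l  0  0  0  0  0  0  0  0  0  0  0
 m  0  0  0  0  1  1  1  1  1  1  1
 n  0  1  1  1  1  1  1  1  1  1  2
 a  0  1  1  2  2  2  2  2  2  2  2
 j  0  1  1  2  2  2  2  2  2  2  2
 k  0  1  1  2  2  2  2  2  2  2  2
 o  0  1  1  2  2  2  2  2  3  3  3
 g  0  1  1  2  2  2  3  3  3  3  3
 k  0  1  1  2  2  2  3  3  3  3  3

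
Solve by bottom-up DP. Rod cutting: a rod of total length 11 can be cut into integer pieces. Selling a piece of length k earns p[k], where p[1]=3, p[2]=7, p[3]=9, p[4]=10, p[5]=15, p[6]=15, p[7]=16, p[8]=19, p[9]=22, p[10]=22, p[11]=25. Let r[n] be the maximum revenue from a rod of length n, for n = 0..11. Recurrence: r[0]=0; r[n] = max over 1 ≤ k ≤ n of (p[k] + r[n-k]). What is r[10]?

   n    0    1    2    3    4    5    6    7    8    9   10   11
r[n]    0    3    7   10   14   17   21   24   28   31   35   38

35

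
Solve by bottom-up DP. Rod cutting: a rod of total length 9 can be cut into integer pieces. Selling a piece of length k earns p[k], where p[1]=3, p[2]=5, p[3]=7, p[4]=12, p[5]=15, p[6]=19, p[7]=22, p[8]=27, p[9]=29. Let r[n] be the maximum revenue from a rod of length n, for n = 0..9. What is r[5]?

   n    0    1    2    3    4    5    6    7    8    9
r[n]    0    3    6    9   12   15   19   22   27   30

15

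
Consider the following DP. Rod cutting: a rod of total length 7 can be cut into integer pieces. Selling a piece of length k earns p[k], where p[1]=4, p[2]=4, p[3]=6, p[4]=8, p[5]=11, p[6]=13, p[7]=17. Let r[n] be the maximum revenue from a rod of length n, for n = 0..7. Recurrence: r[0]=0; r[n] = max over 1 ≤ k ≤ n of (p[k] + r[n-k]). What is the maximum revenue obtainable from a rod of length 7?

   n    0    1    2    3    4    5    6    7
r[n]    0    4    8   12   16   20   24   28

28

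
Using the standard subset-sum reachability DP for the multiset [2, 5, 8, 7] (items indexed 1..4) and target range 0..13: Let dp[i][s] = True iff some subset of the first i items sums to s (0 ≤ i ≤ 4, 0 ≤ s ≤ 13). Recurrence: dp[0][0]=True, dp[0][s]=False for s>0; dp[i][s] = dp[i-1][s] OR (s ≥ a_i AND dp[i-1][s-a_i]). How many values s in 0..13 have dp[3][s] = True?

7

i\s   0   1   2   3   4   5   6   7   8   9  10  11  12  13
  0   T   F   F   F   F   F   F   F   F   F   F   F   F   F
  1   T   F   T   F   F   F   F   F   F   F   F   F   F   F
  2   T   F   T   F   F   T   F   T   F   F   F   F   F   F
  3   T   F   T   F   F   T   F   T   T   F   T   F   F   T
  4   T   F   T   F   F   T   F   T   T   T   T   F   T   T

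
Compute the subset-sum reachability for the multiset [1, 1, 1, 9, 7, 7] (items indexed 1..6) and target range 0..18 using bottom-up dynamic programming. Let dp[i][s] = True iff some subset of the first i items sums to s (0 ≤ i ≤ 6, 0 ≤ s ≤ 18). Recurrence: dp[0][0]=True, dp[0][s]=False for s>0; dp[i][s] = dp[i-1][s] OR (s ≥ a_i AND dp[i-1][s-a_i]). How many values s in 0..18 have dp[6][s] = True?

i\s   0   1   2   3   4   5   6   7   8   9  10  11  12  13  14  15  16  17  18
  0   T   F   F   F   F   F   F   F   F   F   F   F   F   F   F   F   F   F   F
  1   T   T   F   F   F   F   F   F   F   F   F   F   F   F   F   F   F   F   F
  2   T   T   T   F   F   F   F   F   F   F   F   F   F   F   F   F   F   F   F
  3   T   T   T   T   F   F   F   F   F   F   F   F   F   F   F   F   F   F   F
  4   T   T   T   T   F   F   F   F   F   T   T   T   T   F   F   F   F   F   F
  5   T   T   T   T   F   F   F   T   T   T   T   T   T   F   F   F   T   T   T
  6   T   T   T   T   F   F   F   T   T   T   T   T   T   F   T   T   T   T   T

15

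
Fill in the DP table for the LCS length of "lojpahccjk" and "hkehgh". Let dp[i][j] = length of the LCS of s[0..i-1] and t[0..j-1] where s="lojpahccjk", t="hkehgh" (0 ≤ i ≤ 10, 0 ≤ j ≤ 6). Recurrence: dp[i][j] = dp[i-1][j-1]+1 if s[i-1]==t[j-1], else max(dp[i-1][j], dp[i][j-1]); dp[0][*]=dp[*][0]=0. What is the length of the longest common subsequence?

   ''  h  k  e  h  g  h
''  0  0  0  0  0  0  0
 l  0  0  0  0  0  0  0
 o  0  0  0  0  0  0  0
 j  0  0  0  0  0  0  0
 p  0  0  0  0  0  0  0
 a  0  0  0  0  0  0  0
 h  0  1  1  1  1  1  1
 c  0  1  1  1  1  1  1
 c  0  1  1  1  1  1  1
 j  0  1  1  1  1  1  1
 k  0  1  2  2  2  2  2

2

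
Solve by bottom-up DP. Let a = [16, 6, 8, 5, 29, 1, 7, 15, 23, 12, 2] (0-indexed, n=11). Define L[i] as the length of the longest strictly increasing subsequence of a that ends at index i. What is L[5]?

   i    0    1    2    3    4    5    6    7    8    9   10
a[i]   16    6    8    5   29    1    7   15   23   12    2
L[i]    1    1    2    1    3    1    2    3    4    3    2

1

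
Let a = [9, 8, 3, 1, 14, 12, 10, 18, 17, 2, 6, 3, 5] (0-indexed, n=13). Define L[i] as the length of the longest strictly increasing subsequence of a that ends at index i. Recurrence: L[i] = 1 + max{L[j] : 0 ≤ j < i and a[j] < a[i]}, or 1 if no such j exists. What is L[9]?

2

   i    0    1    2    3    4    5    6    7    8    9   10   11   12
a[i]    9    8    3    1   14   12   10   18   17    2    6    3    5
L[i]    1    1    1    1    2    2    2    3    3    2    3    3    4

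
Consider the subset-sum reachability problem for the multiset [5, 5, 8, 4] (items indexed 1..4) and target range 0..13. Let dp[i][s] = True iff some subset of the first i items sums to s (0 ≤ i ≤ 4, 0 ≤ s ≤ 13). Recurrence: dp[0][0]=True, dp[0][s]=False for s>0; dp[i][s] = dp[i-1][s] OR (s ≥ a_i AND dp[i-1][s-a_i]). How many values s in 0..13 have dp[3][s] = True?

i\s   0   1   2   3   4   5   6   7   8   9  10  11  12  13
  0   T   F   F   F   F   F   F   F   F   F   F   F   F   F
  1   T   F   F   F   F   T   F   F   F   F   F   F   F   F
  2   T   F   F   F   F   T   F   F   F   F   T   F   F   F
  3   T   F   F   F   F   T   F   F   T   F   T   F   F   T
  4   T   F   F   F   T   T   F   F   T   T   T   F   T   T

5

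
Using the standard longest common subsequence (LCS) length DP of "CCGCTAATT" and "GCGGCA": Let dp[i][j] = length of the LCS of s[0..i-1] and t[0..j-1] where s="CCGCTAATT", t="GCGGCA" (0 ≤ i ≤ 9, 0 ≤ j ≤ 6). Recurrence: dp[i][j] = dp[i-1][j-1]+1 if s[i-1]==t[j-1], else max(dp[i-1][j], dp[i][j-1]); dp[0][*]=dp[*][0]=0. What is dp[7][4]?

   ''  G  C  G  G  C  A
''  0  0  0  0  0  0  0
 C  0  0  1  1  1  1  1
 C  0  0  1  1  1  2  2
 G  0  1  1  2  2  2  2
 C  0  1  2  2  2  3  3
 T  0  1  2  2  2  3  3
 A  0  1  2  2  2  3  4
 A  0  1  2  2  2  3  4
 T  0  1  2  2  2  3  4
 T  0  1  2  2  2  3  4

2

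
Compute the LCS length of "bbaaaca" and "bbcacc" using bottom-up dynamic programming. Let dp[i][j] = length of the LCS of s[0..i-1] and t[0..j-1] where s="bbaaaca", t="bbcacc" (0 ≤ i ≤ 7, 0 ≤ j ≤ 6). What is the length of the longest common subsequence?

   ''  b  b  c  a  c  c
''  0  0  0  0  0  0  0
 b  0  1  1  1  1  1  1
 b  0  1  2  2  2  2  2
 a  0  1  2  2  3  3  3
 a  0  1  2  2  3  3  3
 a  0  1  2  2  3  3  3
 c  0  1  2  3  3  4  4
 a  0  1  2  3  4  4  4

4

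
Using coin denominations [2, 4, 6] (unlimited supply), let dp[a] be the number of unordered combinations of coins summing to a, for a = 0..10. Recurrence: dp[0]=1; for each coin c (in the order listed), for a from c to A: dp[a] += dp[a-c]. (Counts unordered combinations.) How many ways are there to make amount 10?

5

after  coin     0     1     2     3     4     5     6     7     8     9    10
          2     1     0     1     0     1     0     1     0     1     0     1
          4     1     0     1     0     2     0     2     0     3     0     3
          6     1     0     1     0     2     0     3     0     4     0     5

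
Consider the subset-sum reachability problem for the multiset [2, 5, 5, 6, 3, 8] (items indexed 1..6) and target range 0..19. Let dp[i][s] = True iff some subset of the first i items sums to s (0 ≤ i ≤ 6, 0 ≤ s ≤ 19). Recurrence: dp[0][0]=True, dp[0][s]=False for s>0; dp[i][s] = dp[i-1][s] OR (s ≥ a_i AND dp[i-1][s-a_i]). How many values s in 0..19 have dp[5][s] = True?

i\s   0   1   2   3   4   5   6   7   8   9  10  11  12  13  14  15  16  17  18  19
  0   T   F   F   F   F   F   F   F   F   F   F   F   F   F   F   F   F   F   F   F
  1   T   F   T   F   F   F   F   F   F   F   F   F   F   F   F   F   F   F   F   F
  2   T   F   T   F   F   T   F   T   F   F   F   F   F   F   F   F   F   F   F   F
  3   T   F   T   F   F   T   F   T   F   F   T   F   T   F   F   F   F   F   F   F
  4   T   F   T   F   F   T   T   T   T   F   T   T   T   T   F   F   T   F   T   F
  5   T   F   T   T   F   T   T   T   T   T   T   T   T   T   T   T   T   F   T   T
  6   T   F   T   T   F   T   T   T   T   T   T   T   T   T   T   T   T   T   T   T

17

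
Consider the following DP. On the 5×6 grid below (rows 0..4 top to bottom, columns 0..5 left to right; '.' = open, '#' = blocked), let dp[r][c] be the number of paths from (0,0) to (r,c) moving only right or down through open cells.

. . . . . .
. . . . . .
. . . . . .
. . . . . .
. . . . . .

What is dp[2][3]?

10

r\c   0   1   2   3   4   5
  0   1   1   1   1   1   1
  1   1   2   3   4   5   6
  2   1   3   6  10  15  21
  3   1   4  10  20  35  56
  4   1   5  15  35  70 126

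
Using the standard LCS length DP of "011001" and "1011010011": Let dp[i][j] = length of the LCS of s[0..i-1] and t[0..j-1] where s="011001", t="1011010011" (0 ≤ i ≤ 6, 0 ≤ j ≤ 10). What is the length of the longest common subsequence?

6

   ''  1  0  1  1  0  1  0  0  1  1
''  0  0  0  0  0  0  0  0  0  0  0
 0  0  0  1  1  1  1  1  1  1  1  1
 1  0  1  1  2  2  2  2  2  2  2  2
 1  0  1  1  2  3  3  3  3  3  3  3
 0  0  1  2  2  3  4  4  4  4  4  4
 0  0  1  2  2  3  4  4  5  5  5  5
 1  0  1  2  3  3  4  5  5  5  6  6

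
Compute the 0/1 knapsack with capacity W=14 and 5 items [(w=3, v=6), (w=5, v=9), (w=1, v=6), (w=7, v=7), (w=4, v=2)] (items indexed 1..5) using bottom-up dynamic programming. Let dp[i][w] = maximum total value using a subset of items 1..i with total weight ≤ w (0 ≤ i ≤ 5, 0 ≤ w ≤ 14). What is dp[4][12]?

21

i\w   0   1   2   3   4   5   6   7   8   9  10  11  12  13  14
  0   0   0   0   0   0   0   0   0   0   0   0   0   0   0   0
  1   0   0   0   6   6   6   6   6   6   6   6   6   6   6   6
  2   0   0   0   6   6   9   9   9  15  15  15  15  15  15  15
  3   0   6   6   6  12  12  15  15  15  21  21  21  21  21  21
  4   0   6   6   6  12  12  15  15  15  21  21  21  21  22  22
  5   0   6   6   6  12  12  15  15  15  21  21  21  21  23  23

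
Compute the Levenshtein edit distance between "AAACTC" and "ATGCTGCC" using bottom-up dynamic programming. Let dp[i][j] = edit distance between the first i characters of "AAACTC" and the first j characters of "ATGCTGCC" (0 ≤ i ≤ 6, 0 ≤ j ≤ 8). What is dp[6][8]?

4

   ''  A  T  G  C  T  G  C  C
''  0  1  2  3  4  5  6  7  8
 A  1  0  1  2  3  4  5  6  7
 A  2  1  1  2  3  4  5  6  7
 A  3  2  2  2  3  4  5  6  7
 C  4  3  3  3  2  3  4  5  6
 T  5  4  3  4  3  2  3  4  5
 C  6  5  4  4  4  3  3  3  4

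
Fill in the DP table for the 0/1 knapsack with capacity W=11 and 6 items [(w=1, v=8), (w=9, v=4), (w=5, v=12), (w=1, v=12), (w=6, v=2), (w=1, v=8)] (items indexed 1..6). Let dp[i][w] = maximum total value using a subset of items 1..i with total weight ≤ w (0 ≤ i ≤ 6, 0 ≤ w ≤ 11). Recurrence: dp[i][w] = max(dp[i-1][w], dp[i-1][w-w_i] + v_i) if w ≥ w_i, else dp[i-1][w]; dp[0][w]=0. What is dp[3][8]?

20

i\w   0   1   2   3   4   5   6   7   8   9  10  11
  0   0   0   0   0   0   0   0   0   0   0   0   0
  1   0   8   8   8   8   8   8   8   8   8   8   8
  2   0   8   8   8   8   8   8   8   8   8  12  12
  3   0   8   8   8   8  12  20  20  20  20  20  20
  4   0  12  20  20  20  20  24  32  32  32  32  32
  5   0  12  20  20  20  20  24  32  32  32  32  32
  6   0  12  20  28  28  28  28  32  40  40  40  40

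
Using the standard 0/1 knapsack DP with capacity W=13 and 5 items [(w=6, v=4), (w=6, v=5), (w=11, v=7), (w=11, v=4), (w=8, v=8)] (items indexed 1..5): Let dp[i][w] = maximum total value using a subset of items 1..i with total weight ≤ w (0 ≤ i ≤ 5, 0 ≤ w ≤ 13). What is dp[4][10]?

i\w   0   1   2   3   4   5   6   7   8   9  10  11  12  13
  0   0   0   0   0   0   0   0   0   0   0   0   0   0   0
  1   0   0   0   0   0   0   4   4   4   4   4   4   4   4
  2   0   0   0   0   0   0   5   5   5   5   5   5   9   9
  3   0   0   0   0   0   0   5   5   5   5   5   7   9   9
  4   0   0   0   0   0   0   5   5   5   5   5   7   9   9
  5   0   0   0   0   0   0   5   5   8   8   8   8   9   9

5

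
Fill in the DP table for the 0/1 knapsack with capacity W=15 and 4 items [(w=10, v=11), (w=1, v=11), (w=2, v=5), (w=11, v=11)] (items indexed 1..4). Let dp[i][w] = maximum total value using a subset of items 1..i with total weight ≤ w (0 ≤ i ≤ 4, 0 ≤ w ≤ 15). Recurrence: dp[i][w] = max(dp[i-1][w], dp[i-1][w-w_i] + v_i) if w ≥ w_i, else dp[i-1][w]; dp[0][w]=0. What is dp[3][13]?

27

i\w   0   1   2   3   4   5   6   7   8   9  10  11  12  13  14  15
  0   0   0   0   0   0   0   0   0   0   0   0   0   0   0   0   0
  1   0   0   0   0   0   0   0   0   0   0  11  11  11  11  11  11
  2   0  11  11  11  11  11  11  11  11  11  11  22  22  22  22  22
  3   0  11  11  16  16  16  16  16  16  16  16  22  22  27  27  27
  4   0  11  11  16  16  16  16  16  16  16  16  22  22  27  27  27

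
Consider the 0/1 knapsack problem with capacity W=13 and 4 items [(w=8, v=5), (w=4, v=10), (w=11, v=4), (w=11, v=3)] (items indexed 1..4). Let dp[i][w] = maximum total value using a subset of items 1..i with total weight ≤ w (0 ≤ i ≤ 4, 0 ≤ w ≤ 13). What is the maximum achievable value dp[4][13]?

15

i\w   0   1   2   3   4   5   6   7   8   9  10  11  12  13
  0   0   0   0   0   0   0   0   0   0   0   0   0   0   0
  1   0   0   0   0   0   0   0   0   5   5   5   5   5   5
  2   0   0   0   0  10  10  10  10  10  10  10  10  15  15
  3   0   0   0   0  10  10  10  10  10  10  10  10  15  15
  4   0   0   0   0  10  10  10  10  10  10  10  10  15  15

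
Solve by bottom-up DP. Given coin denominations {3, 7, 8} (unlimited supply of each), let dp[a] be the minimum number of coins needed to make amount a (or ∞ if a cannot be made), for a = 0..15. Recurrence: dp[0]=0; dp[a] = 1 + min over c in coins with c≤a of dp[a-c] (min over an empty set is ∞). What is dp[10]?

2

 a  0  1  2  3  4  5  6  7  8  9 10 11 12 13 14 15
dp  0  -  -  1  -  -  2  1  1  3  2  2  4  3  2  2
(- denotes ∞ / unreachable)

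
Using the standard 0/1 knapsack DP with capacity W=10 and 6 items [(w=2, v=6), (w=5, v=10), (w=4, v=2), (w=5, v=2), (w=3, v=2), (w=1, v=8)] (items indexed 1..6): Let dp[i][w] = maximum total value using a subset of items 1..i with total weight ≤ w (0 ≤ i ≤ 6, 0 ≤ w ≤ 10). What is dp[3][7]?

i\w   0   1   2   3   4   5   6   7   8   9  10
  0   0   0   0   0   0   0   0   0   0   0   0
  1   0   0   6   6   6   6   6   6   6   6   6
  2   0   0   6   6   6  10  10  16  16  16  16
  3   0   0   6   6   6  10  10  16  16  16  16
  4   0   0   6   6   6  10  10  16  16  16  16
  5   0   0   6   6   6  10  10  16  16  16  18
  6   0   8   8  14  14  14  18  18  24  24  24

16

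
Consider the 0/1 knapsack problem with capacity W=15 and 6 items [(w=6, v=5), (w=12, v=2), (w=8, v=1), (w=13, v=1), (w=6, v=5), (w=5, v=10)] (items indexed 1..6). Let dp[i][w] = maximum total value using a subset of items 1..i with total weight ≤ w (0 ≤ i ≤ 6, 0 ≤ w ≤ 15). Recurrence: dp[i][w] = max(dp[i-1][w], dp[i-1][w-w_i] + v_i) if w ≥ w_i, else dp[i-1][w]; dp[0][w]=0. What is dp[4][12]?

5

i\w   0   1   2   3   4   5   6   7   8   9  10  11  12  13  14  15
  0   0   0   0   0   0   0   0   0   0   0   0   0   0   0   0   0
  1   0   0   0   0   0   0   5   5   5   5   5   5   5   5   5   5
  2   0   0   0   0   0   0   5   5   5   5   5   5   5   5   5   5
  3   0   0   0   0   0   0   5   5   5   5   5   5   5   5   6   6
  4   0   0   0   0   0   0   5   5   5   5   5   5   5   5   6   6
  5   0   0   0   0   0   0   5   5   5   5   5   5  10  10  10  10
  6   0   0   0   0   0  10  10  10  10  10  10  15  15  15  15  15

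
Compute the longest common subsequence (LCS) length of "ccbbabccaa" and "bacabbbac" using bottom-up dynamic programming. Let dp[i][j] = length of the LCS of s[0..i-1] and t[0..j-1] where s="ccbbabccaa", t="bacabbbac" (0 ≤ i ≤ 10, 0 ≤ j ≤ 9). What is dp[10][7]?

4

   ''  b  a  c  a  b  b  b  a  c
''  0  0  0  0  0  0  0  0  0  0
 c  0  0  0  1  1  1  1  1  1  1
 c  0  0  0  1  1  1  1  1  1  2
 b  0  1  1  1  1  2  2  2  2  2
 b  0  1  1  1  1  2  3  3  3  3
 a  0  1  2  2  2  2  3  3  4  4
 b  0  1  2  2  2  3  3  4  4  4
 c  0  1  2  3  3  3  3  4  4  5
 c  0  1  2  3  3  3  3  4  4  5
 a  0  1  2  3  4  4  4  4  5  5
 a  0  1  2  3  4  4  4  4  5  5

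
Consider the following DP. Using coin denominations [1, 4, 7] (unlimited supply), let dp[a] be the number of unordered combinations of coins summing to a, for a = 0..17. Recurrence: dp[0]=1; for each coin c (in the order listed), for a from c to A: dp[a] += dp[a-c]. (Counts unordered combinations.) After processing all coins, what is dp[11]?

after  coin     0     1     2     3     4     5     6     7     8     9    10    11    12    13    14    15    16    17
          1     1     1     1     1     1     1     1     1     1     1     1     1     1     1     1     1     1     1
          4     1     1     1     1     2     2     2     2     3     3     3     3     4     4     4     4     5     5
          7     1     1     1     1     2     2     2     3     4     4     4     5     6     6     7     8     9     9

5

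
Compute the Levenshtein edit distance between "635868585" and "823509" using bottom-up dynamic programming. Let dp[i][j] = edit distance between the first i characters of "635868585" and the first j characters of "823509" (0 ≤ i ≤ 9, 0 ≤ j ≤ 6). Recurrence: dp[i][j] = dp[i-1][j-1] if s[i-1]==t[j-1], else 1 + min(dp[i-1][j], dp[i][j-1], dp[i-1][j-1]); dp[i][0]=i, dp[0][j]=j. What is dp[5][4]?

4

   ''  8  2  3  5  0  9
''  0  1  2  3  4  5  6
 6  1  1  2  3  4  5  6
 3  2  2  2  2  3  4  5
 5  3  3  3  3  2  3  4
 8  4  3  4  4  3  3  4
 6  5  4  4  5  4  4  4
 8  6  5  5  5  5  5  5
 5  7  6  6  6  5  6  6
 8  8  7  7  7  6  6  7
 5  9  8  8  8  7  7  7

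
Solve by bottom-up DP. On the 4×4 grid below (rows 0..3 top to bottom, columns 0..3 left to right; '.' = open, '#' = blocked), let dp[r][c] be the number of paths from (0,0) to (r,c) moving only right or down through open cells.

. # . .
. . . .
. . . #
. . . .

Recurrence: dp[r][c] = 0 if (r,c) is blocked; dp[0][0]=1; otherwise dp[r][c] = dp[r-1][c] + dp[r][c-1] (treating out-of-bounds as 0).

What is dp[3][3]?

r\c   0   1   2   3
  0   1   0   0   0
  1   1   1   1   1
  2   1   2   3   0
  3   1   3   6   6

6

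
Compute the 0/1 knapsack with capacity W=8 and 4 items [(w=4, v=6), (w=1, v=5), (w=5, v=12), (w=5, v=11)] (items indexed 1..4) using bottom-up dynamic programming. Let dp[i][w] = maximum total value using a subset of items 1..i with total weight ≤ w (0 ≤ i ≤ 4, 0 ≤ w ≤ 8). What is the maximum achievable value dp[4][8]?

17

i\w   0   1   2   3   4   5   6   7   8
  0   0   0   0   0   0   0   0   0   0
  1   0   0   0   0   6   6   6   6   6
  2   0   5   5   5   6  11  11  11  11
  3   0   5   5   5   6  12  17  17  17
  4   0   5   5   5   6  12  17  17  17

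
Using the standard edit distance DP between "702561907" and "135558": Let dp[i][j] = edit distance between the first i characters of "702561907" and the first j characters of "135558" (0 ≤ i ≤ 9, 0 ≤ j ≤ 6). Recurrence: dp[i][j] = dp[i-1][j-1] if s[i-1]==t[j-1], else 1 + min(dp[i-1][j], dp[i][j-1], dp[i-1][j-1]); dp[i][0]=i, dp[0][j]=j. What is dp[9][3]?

   ''  1  3  5  5  5  8
''  0  1  2  3  4  5  6
 7  1  1  2  3  4  5  6
 0  2  2  2  3  4  5  6
 2  3  3  3  3  4  5  6
 5  4  4  4  3  3  4  5
 6  5  5  5  4  4  4  5
 1  6  5  6  5  5  5  5
 9  7  6  6  6  6  6  6
 0  8  7  7  7  7  7  7
 7  9  8  8  8  8  8  8

8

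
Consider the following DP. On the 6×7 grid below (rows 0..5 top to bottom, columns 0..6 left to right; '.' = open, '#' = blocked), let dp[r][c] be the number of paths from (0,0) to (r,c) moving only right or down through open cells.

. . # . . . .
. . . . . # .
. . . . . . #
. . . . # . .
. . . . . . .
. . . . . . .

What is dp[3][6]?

9

r\c   0   1   2   3   4   5   6
  0   1   1   0   0   0   0   0
  1   1   2   2   2   2   0   0
  2   1   3   5   7   9   9   0
  3   1   4   9  16   0   9   9
  4   1   5  14  30  30  39  48
  5   1   6  20  50  80 119 167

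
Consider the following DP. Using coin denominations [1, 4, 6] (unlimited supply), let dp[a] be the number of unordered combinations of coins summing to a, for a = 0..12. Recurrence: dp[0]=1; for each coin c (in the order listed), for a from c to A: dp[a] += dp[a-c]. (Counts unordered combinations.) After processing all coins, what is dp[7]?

after  coin     0     1     2     3     4     5     6     7     8     9    10    11    12
          1     1     1     1     1     1     1     1     1     1     1     1     1     1
          4     1     1     1     1     2     2     2     2     3     3     3     3     4
          6     1     1     1     1     2     2     3     3     4     4     5     5     7

3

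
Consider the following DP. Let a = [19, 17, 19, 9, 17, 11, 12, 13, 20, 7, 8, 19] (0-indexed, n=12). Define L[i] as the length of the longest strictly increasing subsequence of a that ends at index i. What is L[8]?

   i    0    1    2    3    4    5    6    7    8    9   10   11
a[i]   19   17   19    9   17   11   12   13   20    7    8   19
L[i]    1    1    2    1    2    2    3    4    5    1    2    5

5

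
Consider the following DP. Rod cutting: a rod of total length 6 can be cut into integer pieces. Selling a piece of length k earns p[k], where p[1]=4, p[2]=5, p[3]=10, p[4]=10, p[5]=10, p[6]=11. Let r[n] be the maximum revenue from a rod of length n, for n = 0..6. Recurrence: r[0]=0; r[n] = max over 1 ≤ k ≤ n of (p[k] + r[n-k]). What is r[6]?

24

   n    0    1    2    3    4    5    6
r[n]    0    4    8   12   16   20   24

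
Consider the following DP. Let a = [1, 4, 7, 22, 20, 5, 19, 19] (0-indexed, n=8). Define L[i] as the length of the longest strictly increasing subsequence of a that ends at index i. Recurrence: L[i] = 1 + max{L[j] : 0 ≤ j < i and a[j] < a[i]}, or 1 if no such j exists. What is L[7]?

   i    0    1    2    3    4    5    6    7
a[i]    1    4    7   22   20    5   19   19
L[i]    1    2    3    4    4    3    4    4

4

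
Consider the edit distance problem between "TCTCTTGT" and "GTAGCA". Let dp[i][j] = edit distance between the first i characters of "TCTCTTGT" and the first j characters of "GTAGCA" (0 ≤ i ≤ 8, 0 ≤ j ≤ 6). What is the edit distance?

   ''  G  T  A  G  C  A
''  0  1  2  3  4  5  6
 T  1  1  1  2  3  4  5
 C  2  2  2  2  3  3  4
 T  3  3  2  3  3  4  4
 C  4  4  3  3  4  3  4
 T  5  5  4  4  4  4  4
 T  6  6  5  5  5  5  5
 G  7  6  6  6  5  6  6
 T  8  7  6  7  6  6  7

7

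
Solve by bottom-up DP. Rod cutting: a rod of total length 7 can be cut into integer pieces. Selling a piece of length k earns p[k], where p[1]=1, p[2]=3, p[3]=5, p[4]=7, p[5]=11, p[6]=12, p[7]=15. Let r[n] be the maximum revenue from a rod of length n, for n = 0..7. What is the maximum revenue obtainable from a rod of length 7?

   n    0    1    2    3    4    5    6    7
r[n]    0    1    3    5    7   11   12   15

15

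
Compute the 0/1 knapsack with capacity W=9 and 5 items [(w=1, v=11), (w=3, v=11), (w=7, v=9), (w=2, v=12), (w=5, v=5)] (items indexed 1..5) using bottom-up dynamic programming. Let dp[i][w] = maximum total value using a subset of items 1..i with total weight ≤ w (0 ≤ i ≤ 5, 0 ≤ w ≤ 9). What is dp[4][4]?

23

i\w   0   1   2   3   4   5   6   7   8   9
  0   0   0   0   0   0   0   0   0   0   0
  1   0  11  11  11  11  11  11  11  11  11
  2   0  11  11  11  22  22  22  22  22  22
  3   0  11  11  11  22  22  22  22  22  22
  4   0  11  12  23  23  23  34  34  34  34
  5   0  11  12  23  23  23  34  34  34  34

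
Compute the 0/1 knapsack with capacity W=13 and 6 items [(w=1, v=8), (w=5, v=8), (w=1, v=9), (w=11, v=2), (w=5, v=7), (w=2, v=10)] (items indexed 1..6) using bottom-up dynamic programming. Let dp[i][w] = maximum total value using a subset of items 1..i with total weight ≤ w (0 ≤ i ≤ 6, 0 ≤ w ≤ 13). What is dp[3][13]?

25

i\w   0   1   2   3   4   5   6   7   8   9  10  11  12  13
  0   0   0   0   0   0   0   0   0   0   0   0   0   0   0
  1   0   8   8   8   8   8   8   8   8   8   8   8   8   8
  2   0   8   8   8   8   8  16  16  16  16  16  16  16  16
  3   0   9  17  17  17  17  17  25  25  25  25  25  25  25
  4   0   9  17  17  17  17  17  25  25  25  25  25  25  25
  5   0   9  17  17  17  17  17  25  25  25  25  25  32  32
  6   0   9  17  19  27  27  27  27  27  35  35  35  35  35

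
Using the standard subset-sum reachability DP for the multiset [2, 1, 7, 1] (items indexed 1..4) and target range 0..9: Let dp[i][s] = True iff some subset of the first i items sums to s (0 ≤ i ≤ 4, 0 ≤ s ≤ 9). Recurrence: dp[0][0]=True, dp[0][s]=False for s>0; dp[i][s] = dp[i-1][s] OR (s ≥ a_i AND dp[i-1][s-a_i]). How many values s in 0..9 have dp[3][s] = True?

i\s   0   1   2   3   4   5   6   7   8   9
  0   T   F   F   F   F   F   F   F   F   F
  1   T   F   T   F   F   F   F   F   F   F
  2   T   T   T   T   F   F   F   F   F   F
  3   T   T   T   T   F   F   F   T   T   T
  4   T   T   T   T   T   F   F   T   T   T

7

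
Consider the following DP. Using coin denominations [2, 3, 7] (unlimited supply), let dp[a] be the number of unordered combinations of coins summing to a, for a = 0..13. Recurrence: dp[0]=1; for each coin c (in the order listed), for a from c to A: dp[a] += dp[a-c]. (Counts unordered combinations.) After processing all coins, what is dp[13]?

after  coin     0     1     2     3     4     5     6     7     8     9    10    11    12    13
          2     1     0     1     0     1     0     1     0     1     0     1     0     1     0
          3     1     0     1     1     1     1     2     1     2     2     2     2     3     2
          7     1     0     1     1     1     1     2     2     2     3     3     3     4     4

4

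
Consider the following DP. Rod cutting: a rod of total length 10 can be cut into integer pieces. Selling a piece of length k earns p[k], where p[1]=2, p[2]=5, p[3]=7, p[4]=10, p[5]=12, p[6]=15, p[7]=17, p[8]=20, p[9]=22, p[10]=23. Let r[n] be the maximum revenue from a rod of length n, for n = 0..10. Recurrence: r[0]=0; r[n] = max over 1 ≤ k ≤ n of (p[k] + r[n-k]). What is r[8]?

   n    0    1    2    3    4    5    6    7    8    9   10
r[n]    0    2    5    7   10   12   15   17   20   22   25

20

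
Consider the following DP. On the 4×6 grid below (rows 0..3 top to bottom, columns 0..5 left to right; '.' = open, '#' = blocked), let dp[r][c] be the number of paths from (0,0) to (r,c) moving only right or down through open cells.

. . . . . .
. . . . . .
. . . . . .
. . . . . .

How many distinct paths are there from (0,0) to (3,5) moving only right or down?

r\c   0   1   2   3   4   5
  0   1   1   1   1   1   1
  1   1   2   3   4   5   6
  2   1   3   6  10  15  21
  3   1   4  10  20  35  56

56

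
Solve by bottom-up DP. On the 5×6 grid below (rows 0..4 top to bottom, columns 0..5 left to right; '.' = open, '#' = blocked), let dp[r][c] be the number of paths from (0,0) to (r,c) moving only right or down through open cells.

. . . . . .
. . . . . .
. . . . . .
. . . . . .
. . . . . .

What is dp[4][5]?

126

r\c   0   1   2   3   4   5
  0   1   1   1   1   1   1
  1   1   2   3   4   5   6
  2   1   3   6  10  15  21
  3   1   4  10  20  35  56
  4   1   5  15  35  70 126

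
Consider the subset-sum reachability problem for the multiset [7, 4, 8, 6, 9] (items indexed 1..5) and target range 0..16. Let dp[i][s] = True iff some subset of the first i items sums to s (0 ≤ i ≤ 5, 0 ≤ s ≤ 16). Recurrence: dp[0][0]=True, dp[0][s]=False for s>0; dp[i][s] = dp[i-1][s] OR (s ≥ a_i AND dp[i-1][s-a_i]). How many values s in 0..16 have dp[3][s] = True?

7

i\s   0   1   2   3   4   5   6   7   8   9  10  11  12  13  14  15  16
  0   T   F   F   F   F   F   F   F   F   F   F   F   F   F   F   F   F
  1   T   F   F   F   F   F   F   T   F   F   F   F   F   F   F   F   F
  2   T   F   F   F   T   F   F   T   F   F   F   T   F   F   F   F   F
  3   T   F   F   F   T   F   F   T   T   F   F   T   T   F   F   T   F
  4   T   F   F   F   T   F   T   T   T   F   T   T   T   T   T   T   F
  5   T   F   F   F   T   F   T   T   T   T   T   T   T   T   T   T   T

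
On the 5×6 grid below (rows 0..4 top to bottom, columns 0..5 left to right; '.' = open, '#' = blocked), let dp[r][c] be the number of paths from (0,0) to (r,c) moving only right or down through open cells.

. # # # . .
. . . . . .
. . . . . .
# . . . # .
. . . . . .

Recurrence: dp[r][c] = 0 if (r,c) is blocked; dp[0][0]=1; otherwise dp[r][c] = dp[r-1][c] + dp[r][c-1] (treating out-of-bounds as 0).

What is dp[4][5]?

r\c   0   1   2   3   4   5
  0   1   0   0   0   0   0
  1   1   1   1   1   1   1
  2   1   2   3   4   5   6
  3   0   2   5   9   0   6
  4   0   2   7  16  16  22

22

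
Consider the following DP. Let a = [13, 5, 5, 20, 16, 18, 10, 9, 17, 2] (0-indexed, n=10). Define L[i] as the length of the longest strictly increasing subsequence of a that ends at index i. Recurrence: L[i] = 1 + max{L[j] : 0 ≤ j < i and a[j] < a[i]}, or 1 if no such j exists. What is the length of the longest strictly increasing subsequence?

3

   i    0    1    2    3    4    5    6    7    8    9
a[i]   13    5    5   20   16   18   10    9   17    2
L[i]    1    1    1    2    2    3    2    2    3    1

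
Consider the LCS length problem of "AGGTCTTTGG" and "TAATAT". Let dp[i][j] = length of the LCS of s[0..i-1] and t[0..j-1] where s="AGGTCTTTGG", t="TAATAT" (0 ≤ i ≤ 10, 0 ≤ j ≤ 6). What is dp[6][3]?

1

   ''  T  A  A  T  A  T
''  0  0  0  0  0  0  0
 A  0  0  1  1  1  1  1
 G  0  0  1  1  1  1  1
 G  0  0  1  1  1  1  1
 T  0  1  1  1  2  2  2
 C  0  1  1  1  2  2  2
 T  0  1  1  1  2  2  3
 T  0  1  1  1  2  2  3
 T  0  1  1  1  2  2  3
 G  0  1  1  1  2  2  3
 G  0  1  1  1  2  2  3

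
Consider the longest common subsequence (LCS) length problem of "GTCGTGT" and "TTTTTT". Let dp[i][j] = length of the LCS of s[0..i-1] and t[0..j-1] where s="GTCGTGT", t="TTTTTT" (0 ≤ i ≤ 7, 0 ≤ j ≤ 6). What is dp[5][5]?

2

   ''  T  T  T  T  T  T
''  0  0  0  0  0  0  0
 G  0  0  0  0  0  0  0
 T  0  1  1  1  1  1  1
 C  0  1  1  1  1  1  1
 G  0  1  1  1  1  1  1
 T  0  1  2  2  2  2  2
 G  0  1  2  2  2  2  2
 T  0  1  2  3  3  3  3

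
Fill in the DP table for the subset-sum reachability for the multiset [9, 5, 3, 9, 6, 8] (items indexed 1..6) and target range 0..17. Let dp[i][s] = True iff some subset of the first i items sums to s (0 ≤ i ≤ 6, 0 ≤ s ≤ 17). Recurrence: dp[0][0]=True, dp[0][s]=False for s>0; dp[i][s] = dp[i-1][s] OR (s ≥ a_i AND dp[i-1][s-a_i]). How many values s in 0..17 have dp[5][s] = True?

i\s   0   1   2   3   4   5   6   7   8   9  10  11  12  13  14  15  16  17
  0   T   F   F   F   F   F   F   F   F   F   F   F   F   F   F   F   F   F
  1   T   F   F   F   F   F   F   F   F   T   F   F   F   F   F   F   F   F
  2   T   F   F   F   F   T   F   F   F   T   F   F   F   F   T   F   F   F
  3   T   F   F   T   F   T   F   F   T   T   F   F   T   F   T   F   F   T
  4   T   F   F   T   F   T   F   F   T   T   F   F   T   F   T   F   F   T
  5   T   F   F   T   F   T   T   F   T   T   F   T   T   F   T   T   F   T
  6   T   F   F   T   F   T   T   F   T   T   F   T   T   T   T   T   T   T

11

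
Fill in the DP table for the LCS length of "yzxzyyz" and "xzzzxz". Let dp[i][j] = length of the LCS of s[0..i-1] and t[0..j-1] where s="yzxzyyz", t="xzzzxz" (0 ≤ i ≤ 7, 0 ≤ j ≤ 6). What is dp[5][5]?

   ''  x  z  z  z  x  z
''  0  0  0  0  0  0  0
 y  0  0  0  0  0  0  0
 z  0  0  1  1  1  1  1
 x  0  1  1  1  1  2  2
 z  0  1  2  2  2  2  3
 y  0  1  2  2  2  2  3
 y  0  1  2  2  2  2  3
 z  0  1  2  3  3  3  3

2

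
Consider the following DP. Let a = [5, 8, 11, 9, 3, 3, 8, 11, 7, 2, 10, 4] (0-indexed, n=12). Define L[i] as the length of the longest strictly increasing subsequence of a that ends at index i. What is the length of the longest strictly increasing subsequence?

   i    0    1    2    3    4    5    6    7    8    9   10   11
a[i]    5    8   11    9    3    3    8   11    7    2   10    4
L[i]    1    2    3    3    1    1    2    4    2    1    4    2

4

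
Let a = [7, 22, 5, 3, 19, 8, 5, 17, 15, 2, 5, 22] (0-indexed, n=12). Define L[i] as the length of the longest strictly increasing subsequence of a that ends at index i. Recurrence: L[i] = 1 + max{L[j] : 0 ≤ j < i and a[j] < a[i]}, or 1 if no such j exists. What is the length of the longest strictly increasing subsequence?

   i    0    1    2    3    4    5    6    7    8    9   10   11
a[i]    7   22    5    3   19    8    5   17   15    2    5   22
L[i]    1    2    1    1    2    2    2    3    3    1    2    4

4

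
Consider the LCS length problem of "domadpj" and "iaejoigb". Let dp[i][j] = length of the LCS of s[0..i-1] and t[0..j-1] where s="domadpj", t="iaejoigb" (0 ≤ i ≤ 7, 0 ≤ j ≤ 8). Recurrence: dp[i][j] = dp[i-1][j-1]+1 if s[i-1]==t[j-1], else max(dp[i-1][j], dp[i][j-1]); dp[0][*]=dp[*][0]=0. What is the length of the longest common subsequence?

2

   ''  i  a  e  j  o  i  g  b
''  0  0  0  0  0  0  0  0  0
 d  0  0  0  0  0  0  0  0  0
 o  0  0  0  0  0  1  1  1  1
 m  0  0  0  0  0  1  1  1  1
 a  0  0  1  1  1  1  1  1  1
 d  0  0  1  1  1  1  1  1  1
 p  0  0  1  1  1  1  1  1  1
 j  0  0  1  1  2  2  2  2  2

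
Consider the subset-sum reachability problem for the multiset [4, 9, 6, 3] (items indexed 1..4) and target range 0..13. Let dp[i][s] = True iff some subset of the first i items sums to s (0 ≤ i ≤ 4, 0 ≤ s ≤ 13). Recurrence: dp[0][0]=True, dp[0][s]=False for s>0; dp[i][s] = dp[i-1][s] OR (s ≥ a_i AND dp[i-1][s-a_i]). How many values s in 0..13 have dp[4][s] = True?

9

i\s   0   1   2   3   4   5   6   7   8   9  10  11  12  13
  0   T   F   F   F   F   F   F   F   F   F   F   F   F   F
  1   T   F   F   F   T   F   F   F   F   F   F   F   F   F
  2   T   F   F   F   T   F   F   F   F   T   F   F   F   T
  3   T   F   F   F   T   F   T   F   F   T   T   F   F   T
  4   T   F   F   T   T   F   T   T   F   T   T   F   T   T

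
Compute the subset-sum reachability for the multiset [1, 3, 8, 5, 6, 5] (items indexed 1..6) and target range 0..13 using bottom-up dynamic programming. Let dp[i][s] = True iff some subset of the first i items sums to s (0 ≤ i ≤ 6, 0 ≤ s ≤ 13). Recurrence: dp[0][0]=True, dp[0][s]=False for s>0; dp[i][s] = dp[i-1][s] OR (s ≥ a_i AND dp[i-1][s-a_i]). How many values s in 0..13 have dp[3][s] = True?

8

i\s   0   1   2   3   4   5   6   7   8   9  10  11  12  13
  0   T   F   F   F   F   F   F   F   F   F   F   F   F   F
  1   T   T   F   F   F   F   F   F   F   F   F   F   F   F
  2   T   T   F   T   T   F   F   F   F   F   F   F   F   F
  3   T   T   F   T   T   F   F   F   T   T   F   T   T   F
  4   T   T   F   T   T   T   T   F   T   T   F   T   T   T
  5   T   T   F   T   T   T   T   T   T   T   T   T   T   T
  6   T   T   F   T   T   T   T   T   T   T   T   T   T   T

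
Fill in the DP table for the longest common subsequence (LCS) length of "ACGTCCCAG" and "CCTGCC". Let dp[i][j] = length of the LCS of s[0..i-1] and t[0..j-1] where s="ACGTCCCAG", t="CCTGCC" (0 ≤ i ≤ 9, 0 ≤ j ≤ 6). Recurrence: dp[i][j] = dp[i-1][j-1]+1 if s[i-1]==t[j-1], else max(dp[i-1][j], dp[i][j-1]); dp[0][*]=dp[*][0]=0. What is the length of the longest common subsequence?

4

   ''  C  C  T  G  C  C
''  0  0  0  0  0  0  0
 A  0  0  0  0  0  0  0
 C  0  1  1  1  1  1  1
 G  0  1  1  1  2  2  2
 T  0  1  1  2  2  2  2
 C  0  1  2  2  2  3  3
 C  0  1  2  2  2  3  4
 C  0  1  2  2  2  3  4
 A  0  1  2  2  2  3  4
 G  0  1  2  2  3  3  4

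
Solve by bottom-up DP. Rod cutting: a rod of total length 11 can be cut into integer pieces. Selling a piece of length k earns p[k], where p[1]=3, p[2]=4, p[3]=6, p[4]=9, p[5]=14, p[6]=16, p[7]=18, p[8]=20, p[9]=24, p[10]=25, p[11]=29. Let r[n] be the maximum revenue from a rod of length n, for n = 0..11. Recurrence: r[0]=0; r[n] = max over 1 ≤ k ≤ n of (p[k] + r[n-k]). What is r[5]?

15

   n    0    1    2    3    4    5    6    7    8    9   10   11
r[n]    0    3    6    9   12   15   18   21   24   27   30   33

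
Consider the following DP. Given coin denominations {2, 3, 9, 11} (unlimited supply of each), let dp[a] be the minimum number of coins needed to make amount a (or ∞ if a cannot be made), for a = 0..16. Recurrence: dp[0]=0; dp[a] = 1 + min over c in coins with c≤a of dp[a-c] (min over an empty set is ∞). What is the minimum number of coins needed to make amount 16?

 a  0  1  2  3  4  5  6  7  8  9 10 11 12 13 14 15 16
dp  0  -  1  1  2  2  2  3  3  1  4  1  2  2  2  3  3
(- denotes ∞ / unreachable)

3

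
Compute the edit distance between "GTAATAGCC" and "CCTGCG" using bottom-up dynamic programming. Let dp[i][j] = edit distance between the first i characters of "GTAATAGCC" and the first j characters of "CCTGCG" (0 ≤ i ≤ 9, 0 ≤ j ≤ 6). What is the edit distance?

6

   ''  C  C  T  G  C  G
''  0  1  2  3  4  5  6
 G  1  1  2  3  3  4  5
 T  2  2  2  2  3  4  5
 A  3  3  3  3  3  4  5
 A  4  4  4  4  4  4  5
 T  5  5  5  4  5  5  5
 A  6  6  6  5  5  6  6
 G  7  7  7  6  5  6  6
 C  8  7  7  7  6  5  6
 C  9  8  7  8  7  6  6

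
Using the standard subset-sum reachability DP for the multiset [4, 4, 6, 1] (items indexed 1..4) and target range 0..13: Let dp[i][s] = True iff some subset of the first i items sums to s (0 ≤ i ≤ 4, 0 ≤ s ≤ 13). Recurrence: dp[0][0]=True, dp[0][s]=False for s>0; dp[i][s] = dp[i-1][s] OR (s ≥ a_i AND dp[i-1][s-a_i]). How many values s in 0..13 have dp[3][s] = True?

5

i\s   0   1   2   3   4   5   6   7   8   9  10  11  12  13
  0   T   F   F   F   F   F   F   F   F   F   F   F   F   F
  1   T   F   F   F   T   F   F   F   F   F   F   F   F   F
  2   T   F   F   F   T   F   F   F   T   F   F   F   F   F
  3   T   F   F   F   T   F   T   F   T   F   T   F   F   F
  4   T   T   F   F   T   T   T   T   T   T   T   T   F   F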